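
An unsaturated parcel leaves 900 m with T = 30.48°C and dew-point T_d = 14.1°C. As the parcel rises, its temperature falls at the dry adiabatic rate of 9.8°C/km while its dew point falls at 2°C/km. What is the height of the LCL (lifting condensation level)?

T and T_d converge at 9.8 − 2 = 7.8°C per km
Height above start = (30.48 − 14.1) / 7.8 = 2.1 km
LCL altitude = 900 m + 2100 m = 3000 m

3000 m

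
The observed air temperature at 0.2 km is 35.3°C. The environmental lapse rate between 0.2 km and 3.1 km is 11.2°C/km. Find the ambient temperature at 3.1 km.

2.82°C

From 200 m to 3100 m (environmental): cools by 11.2 × 2.9 = 32.48°C, giving 2.82°C.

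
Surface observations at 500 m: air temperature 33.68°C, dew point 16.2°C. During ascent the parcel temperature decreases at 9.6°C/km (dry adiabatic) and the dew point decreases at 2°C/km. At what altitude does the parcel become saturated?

2800 m

T and T_d converge at 9.6 − 2 = 7.6°C per km
Height above start = (33.68 − 16.2) / 7.6 = 2.3 km
LCL altitude = 500 m + 2300 m = 2800 m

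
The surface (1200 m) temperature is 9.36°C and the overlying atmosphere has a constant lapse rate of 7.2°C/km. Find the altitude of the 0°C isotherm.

Height above start = (9.36 − 0) / 7.2 = 1.3 km
Altitude = 1200 m + 1300 m = 2500 m

2500 m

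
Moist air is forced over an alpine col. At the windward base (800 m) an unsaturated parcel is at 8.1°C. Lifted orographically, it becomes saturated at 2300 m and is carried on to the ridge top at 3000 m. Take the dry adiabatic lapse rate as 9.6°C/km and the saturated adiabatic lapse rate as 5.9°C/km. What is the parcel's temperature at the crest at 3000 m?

Dry to 2300 m: -9.6 × 1.5 km = -14.4°C, so T = -6.3°C.
Saturated to 3000 m: -5.9 × 0.7 km = -4.13°C, so T = -10.43°C.

-10.43°C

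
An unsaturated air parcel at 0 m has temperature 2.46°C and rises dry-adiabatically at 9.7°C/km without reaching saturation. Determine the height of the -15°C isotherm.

1800 m

Height above start = (2.46 − (-15)) / 9.7 = 1.8 km
Altitude = 0 m + 1800 m = 1800 m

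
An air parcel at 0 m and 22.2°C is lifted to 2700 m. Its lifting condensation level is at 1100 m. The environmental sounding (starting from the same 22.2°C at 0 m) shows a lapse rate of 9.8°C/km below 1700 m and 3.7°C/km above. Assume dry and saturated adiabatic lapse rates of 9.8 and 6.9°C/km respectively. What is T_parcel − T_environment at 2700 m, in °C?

Parcel:
  Dry to 1100 m: -9.8 × 1.1 km = -10.78°C, so T = 11.42°C.
  Saturated to 2700 m: -6.9 × 1.6 km = -11.04°C, so T = 0.38°C.
Environment:
  Environment, lower layer to 1700 m: -9.8 × 1.7 km = -16.66°C, so T = 5.54°C.
  Environment, upper layer to 2700 m: -3.7 × 1 km = -3.7°C, so T = 1.84°C.
T_parcel − T_env = 0.38 − 1.84 = -1.46°C

-1.46°C (parcel cooler than environment)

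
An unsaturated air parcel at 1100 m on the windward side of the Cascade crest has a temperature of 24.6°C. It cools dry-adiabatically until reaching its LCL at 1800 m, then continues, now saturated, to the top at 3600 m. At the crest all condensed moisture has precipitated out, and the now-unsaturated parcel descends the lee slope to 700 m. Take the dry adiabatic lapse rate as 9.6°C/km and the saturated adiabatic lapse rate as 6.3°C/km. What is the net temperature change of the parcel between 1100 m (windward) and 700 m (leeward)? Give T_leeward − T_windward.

+9.78°C

1100 → 1800 m (dry, 9.6°C/km): ΔT = -9.6 × 0.7 = -6.72°C → T = 17.88°C
1800 → 3600 m (saturated, 6.3°C/km): ΔT = -6.3 × 1.8 = -11.34°C → T = 6.54°C
3600 → 700 m (dry descent, 9.6°C/km): ΔT = +9.6 × 2.9 = +27.84°C → T = 34.38°C
Net change vs windward start: 34.38 − 24.6 = +9.78°C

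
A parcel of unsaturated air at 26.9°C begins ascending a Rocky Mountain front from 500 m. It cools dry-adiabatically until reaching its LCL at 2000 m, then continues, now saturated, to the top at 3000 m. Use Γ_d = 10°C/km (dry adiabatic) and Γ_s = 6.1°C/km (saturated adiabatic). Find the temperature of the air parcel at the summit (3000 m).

Dry to 2000 m: -10 × 1.5 km = -15°C, so T = 11.9°C.
Saturated to 3000 m: -6.1 × 1 km = -6.1°C, so T = 5.8°C.

5.8°C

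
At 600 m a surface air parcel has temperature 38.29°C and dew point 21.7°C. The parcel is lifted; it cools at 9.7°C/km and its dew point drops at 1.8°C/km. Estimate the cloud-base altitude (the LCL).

T and T_d converge at 9.7 − 1.8 = 7.9°C per km
Height above start = (38.29 − 21.7) / 7.9 = 2.1 km
LCL altitude = 600 m + 2100 m = 2700 m

2700 m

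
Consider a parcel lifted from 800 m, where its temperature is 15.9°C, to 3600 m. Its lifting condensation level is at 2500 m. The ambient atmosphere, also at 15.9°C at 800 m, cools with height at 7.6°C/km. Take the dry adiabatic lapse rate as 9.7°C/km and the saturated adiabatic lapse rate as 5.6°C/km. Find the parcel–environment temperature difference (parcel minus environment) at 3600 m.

-1.37°C (parcel cooler than environment)

Parcel:
  From 800 m to 2500 m (dry): cools by 9.7 × 1.7 = 16.49°C, giving -0.59°C.
  From 2500 m to 3600 m (saturated): cools by 5.6 × 1.1 = 6.16°C, giving -6.75°C.
Environment:
  From 800 m to 3600 m (environment): cools by 7.6 × 2.8 = 21.28°C, giving -5.38°C.
T_parcel − T_env = -6.75 − (-5.38) = -1.37°C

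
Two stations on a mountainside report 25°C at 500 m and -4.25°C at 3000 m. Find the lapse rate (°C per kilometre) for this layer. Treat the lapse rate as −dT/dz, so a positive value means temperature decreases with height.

Γ = −ΔT/Δz = (25 − (-4.25)) / (3000 − 500) m
  = 29.25°C / 2.5 km = 11.7°C/km

11.7°C/km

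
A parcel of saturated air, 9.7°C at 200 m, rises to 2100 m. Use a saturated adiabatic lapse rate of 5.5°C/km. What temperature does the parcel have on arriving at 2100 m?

-0.75°C

From 200 m to 2100 m (saturated adiabatic): cools by 5.5 × 1.9 = 10.45°C, giving -0.75°C.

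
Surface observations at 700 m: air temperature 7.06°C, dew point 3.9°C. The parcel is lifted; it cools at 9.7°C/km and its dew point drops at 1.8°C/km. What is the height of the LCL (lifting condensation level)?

1100 m

T and T_d converge at 9.7 − 1.8 = 7.9°C per km
Height above start = (7.06 − 3.9) / 7.9 = 0.4 km
LCL altitude = 700 m + 400 m = 1100 m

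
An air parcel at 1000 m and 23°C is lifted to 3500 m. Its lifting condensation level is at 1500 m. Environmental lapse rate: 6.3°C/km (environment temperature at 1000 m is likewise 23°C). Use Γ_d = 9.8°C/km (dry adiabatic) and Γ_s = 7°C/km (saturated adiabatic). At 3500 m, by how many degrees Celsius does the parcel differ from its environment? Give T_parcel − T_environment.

-3.15°C (parcel cooler than environment)

Parcel:
  Dry to 1500 m: -9.8 × 0.5 km = -4.9°C, so T = 18.1°C.
  Saturated to 3500 m: -7 × 2 km = -14°C, so T = 4.1°C.
Environment:
  Environment to 3500 m: -6.3 × 2.5 km = -15.75°C, so T = 7.25°C.
T_parcel − T_env = 4.1 − 7.25 = -3.15°C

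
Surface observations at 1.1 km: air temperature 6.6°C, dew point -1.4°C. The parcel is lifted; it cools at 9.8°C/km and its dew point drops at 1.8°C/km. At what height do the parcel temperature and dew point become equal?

2.1 km

T and T_d converge at 9.8 − 1.8 = 8°C per km
Height above start = (6.6 − (-1.4)) / 8 = 1 km
LCL altitude = 1100 m + 1000 m = 2100 m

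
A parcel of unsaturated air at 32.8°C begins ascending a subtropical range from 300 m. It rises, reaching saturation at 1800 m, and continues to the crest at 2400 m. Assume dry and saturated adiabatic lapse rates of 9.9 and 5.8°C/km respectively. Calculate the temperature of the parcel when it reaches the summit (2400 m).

300 → 1800 m (dry, 9.9°C/km): ΔT = -9.9 × 1.5 = -14.85°C → T = 17.95°C
1800 → 2400 m (saturated, 5.8°C/km): ΔT = -5.8 × 0.6 = -3.48°C → T = 14.47°C

14.47°C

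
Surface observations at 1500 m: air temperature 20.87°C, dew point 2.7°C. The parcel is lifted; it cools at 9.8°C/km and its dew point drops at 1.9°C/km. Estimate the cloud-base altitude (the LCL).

T and T_d converge at 9.8 − 1.9 = 7.9°C per km
Height above start = (20.87 − 2.7) / 7.9 = 2.3 km
LCL altitude = 1500 m + 2300 m = 3800 m

3800 m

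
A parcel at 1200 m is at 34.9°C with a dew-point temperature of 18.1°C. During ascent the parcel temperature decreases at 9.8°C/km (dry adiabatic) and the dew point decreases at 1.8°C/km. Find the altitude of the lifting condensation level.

3300 m

T and T_d converge at 9.8 − 1.8 = 8°C per km
Height above start = (34.9 − 18.1) / 8 = 2.1 km
LCL altitude = 1200 m + 2100 m = 3300 m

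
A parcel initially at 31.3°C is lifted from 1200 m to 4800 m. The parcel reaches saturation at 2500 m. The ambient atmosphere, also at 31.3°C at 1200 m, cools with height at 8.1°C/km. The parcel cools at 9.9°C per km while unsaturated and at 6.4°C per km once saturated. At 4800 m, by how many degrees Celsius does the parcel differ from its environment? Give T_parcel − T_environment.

+1.57°C (parcel warmer than environment)

Parcel:
  1200–2500 m, dry: Δz = 1.3 km ⇒ ΔT = -12.87°C; T = 18.43°C
  2500–4800 m, saturated: Δz = 2.3 km ⇒ ΔT = -14.72°C; T = 3.71°C
Environment:
  1200–4800 m, environment: Δz = 3.6 km ⇒ ΔT = -29.16°C; T = 2.14°C
T_parcel − T_env = 3.71 − 2.14 = +1.57°C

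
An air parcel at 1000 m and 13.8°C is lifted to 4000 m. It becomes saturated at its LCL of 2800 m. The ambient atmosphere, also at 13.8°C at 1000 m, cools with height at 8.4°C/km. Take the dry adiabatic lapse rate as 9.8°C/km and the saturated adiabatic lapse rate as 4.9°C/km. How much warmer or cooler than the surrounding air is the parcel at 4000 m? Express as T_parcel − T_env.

+1.68°C (parcel warmer than environment)

Parcel:
  1000–2800 m, dry: Δz = 1.8 km ⇒ ΔT = -17.64°C; T = -3.84°C
  2800–4000 m, saturated: Δz = 1.2 km ⇒ ΔT = -5.88°C; T = -9.72°C
Environment:
  1000–4000 m, environment: Δz = 3 km ⇒ ΔT = -25.2°C; T = -11.4°C
T_parcel − T_env = -9.72 − (-11.4) = +1.68°C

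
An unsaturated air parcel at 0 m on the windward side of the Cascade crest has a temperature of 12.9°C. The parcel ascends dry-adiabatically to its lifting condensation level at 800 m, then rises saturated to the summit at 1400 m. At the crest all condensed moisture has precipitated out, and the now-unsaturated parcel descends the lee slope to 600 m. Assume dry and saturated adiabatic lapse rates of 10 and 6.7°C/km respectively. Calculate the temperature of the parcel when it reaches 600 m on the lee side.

From 0 m to 800 m (dry): cools by 10 × 0.8 = 8°C, giving 4.9°C.
From 800 m to 1400 m (saturated): cools by 6.7 × 0.6 = 4.02°C, giving 0.88°C.
From 1400 m to 600 m (dry descent): warms by 10 × 0.8 = 8°C, giving 8.88°C.

8.88°C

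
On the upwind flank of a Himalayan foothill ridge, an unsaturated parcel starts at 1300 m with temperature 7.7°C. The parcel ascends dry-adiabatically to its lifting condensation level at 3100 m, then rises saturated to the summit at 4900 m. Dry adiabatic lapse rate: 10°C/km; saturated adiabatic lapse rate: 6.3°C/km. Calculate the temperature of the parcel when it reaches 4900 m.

1300–3100 m, dry: Δz = 1.8 km ⇒ ΔT = -18°C; T = -10.3°C
3100–4900 m, saturated: Δz = 1.8 km ⇒ ΔT = -11.34°C; T = -21.64°C

-21.64°C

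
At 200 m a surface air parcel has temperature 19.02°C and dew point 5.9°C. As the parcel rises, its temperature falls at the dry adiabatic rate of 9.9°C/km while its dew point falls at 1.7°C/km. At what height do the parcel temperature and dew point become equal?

1800 m

T and T_d converge at 9.9 − 1.7 = 8.2°C per km
Height above start = (19.02 − 5.9) / 8.2 = 1.6 km
LCL altitude = 200 m + 1600 m = 1800 m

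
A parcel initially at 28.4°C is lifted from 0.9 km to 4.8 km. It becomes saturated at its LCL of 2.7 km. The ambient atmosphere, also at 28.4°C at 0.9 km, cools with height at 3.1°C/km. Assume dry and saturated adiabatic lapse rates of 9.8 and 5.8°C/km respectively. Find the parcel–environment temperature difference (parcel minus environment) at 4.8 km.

Parcel:
  900 → 2700 m (dry, 9.8°C/km): ΔT = -9.8 × 1.8 = -17.64°C → T = 10.76°C
  2700 → 4800 m (saturated, 5.8°C/km): ΔT = -5.8 × 2.1 = -12.18°C → T = -1.42°C
Environment:
  900 → 4800 m (environment, 3.1°C/km): ΔT = -3.1 × 3.9 = -12.09°C → T = 16.31°C
T_parcel − T_env = -1.42 − 16.31 = -17.73°C

-17.73°C (parcel cooler than environment)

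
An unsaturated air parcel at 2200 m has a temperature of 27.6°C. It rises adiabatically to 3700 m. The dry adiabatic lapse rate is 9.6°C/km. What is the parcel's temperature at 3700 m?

13.2°C

2200 → 3700 m (dry adiabatic, 9.6°C/km): ΔT = -9.6 × 1.5 = -14.4°C → T = 13.2°C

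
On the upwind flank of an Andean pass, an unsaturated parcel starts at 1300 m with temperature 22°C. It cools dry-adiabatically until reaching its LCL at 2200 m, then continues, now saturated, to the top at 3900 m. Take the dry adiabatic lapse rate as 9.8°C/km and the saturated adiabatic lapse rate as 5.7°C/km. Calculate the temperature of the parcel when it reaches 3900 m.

1300 → 2200 m (dry, 9.8°C/km): ΔT = -9.8 × 0.9 = -8.82°C → T = 13.18°C
2200 → 3900 m (saturated, 5.7°C/km): ΔT = -5.7 × 1.7 = -9.69°C → T = 3.49°C

3.49°C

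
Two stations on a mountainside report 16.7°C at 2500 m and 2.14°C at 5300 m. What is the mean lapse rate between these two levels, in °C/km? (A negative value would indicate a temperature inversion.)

5.2°C/km

Γ = −ΔT/Δz = (16.7 − 2.14) / (5300 − 2500) m
  = 14.56°C / 2.8 km = 5.2°C/km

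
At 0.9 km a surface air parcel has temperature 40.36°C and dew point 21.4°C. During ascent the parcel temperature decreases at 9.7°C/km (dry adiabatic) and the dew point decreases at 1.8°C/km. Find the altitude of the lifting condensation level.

3.3 km

T and T_d converge at 9.7 − 1.8 = 7.9°C per km
Height above start = (40.36 − 21.4) / 7.9 = 2.4 km
LCL altitude = 900 m + 2400 m = 3300 m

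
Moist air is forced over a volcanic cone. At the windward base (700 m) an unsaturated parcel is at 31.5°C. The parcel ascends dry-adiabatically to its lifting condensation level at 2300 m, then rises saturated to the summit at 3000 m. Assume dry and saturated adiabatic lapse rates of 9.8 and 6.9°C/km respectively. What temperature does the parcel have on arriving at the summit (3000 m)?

Dry to 2300 m: -9.8 × 1.6 km = -15.68°C, so T = 15.82°C.
Saturated to 3000 m: -6.9 × 0.7 km = -4.83°C, so T = 10.99°C.

10.99°C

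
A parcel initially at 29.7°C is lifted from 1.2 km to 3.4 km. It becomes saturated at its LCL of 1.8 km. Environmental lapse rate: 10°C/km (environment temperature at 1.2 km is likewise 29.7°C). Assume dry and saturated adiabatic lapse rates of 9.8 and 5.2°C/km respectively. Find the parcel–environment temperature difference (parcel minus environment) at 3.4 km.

+7.8°C (parcel warmer than environment)

Parcel:
  1200 → 1800 m (dry, 9.8°C/km): ΔT = -9.8 × 0.6 = -5.88°C → T = 23.82°C
  1800 → 3400 m (saturated, 5.2°C/km): ΔT = -5.2 × 1.6 = -8.32°C → T = 15.5°C
Environment:
  1200 → 3400 m (environment, 10°C/km): ΔT = -10 × 2.2 = -22°C → T = 7.7°C
T_parcel − T_env = 15.5 − 7.7 = +7.8°C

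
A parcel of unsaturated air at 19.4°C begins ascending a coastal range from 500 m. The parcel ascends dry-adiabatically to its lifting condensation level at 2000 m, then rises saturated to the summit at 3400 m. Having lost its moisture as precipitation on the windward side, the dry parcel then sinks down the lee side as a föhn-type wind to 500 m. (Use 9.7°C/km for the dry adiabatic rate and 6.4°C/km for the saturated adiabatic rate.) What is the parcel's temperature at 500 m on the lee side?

From 500 m to 2000 m (dry): cools by 9.7 × 1.5 = 14.55°C, giving 4.85°C.
From 2000 m to 3400 m (saturated): cools by 6.4 × 1.4 = 8.96°C, giving -4.11°C.
From 3400 m to 500 m (dry descent): warms by 9.7 × 2.9 = 28.13°C, giving 24.02°C.

24.02°C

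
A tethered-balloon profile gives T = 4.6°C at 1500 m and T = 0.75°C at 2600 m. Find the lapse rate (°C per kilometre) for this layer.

Γ = −ΔT/Δz = (4.6 − 0.75) / (2600 − 1500) m
  = 3.85°C / 1.1 km = 3.5°C/km

3.5°C/km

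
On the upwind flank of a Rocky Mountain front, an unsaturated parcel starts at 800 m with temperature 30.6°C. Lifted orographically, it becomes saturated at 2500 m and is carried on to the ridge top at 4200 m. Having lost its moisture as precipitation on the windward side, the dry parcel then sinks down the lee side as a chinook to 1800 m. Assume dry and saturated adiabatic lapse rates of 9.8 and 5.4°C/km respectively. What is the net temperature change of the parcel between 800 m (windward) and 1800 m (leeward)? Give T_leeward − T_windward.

From 800 m to 2500 m (dry): cools by 9.8 × 1.7 = 16.66°C, giving 13.94°C.
From 2500 m to 4200 m (saturated): cools by 5.4 × 1.7 = 9.18°C, giving 4.76°C.
From 4200 m to 1800 m (dry descent): warms by 9.8 × 2.4 = 23.52°C, giving 28.28°C.
Net change vs windward start: 28.28 − 30.6 = -2.32°C

-2.32°C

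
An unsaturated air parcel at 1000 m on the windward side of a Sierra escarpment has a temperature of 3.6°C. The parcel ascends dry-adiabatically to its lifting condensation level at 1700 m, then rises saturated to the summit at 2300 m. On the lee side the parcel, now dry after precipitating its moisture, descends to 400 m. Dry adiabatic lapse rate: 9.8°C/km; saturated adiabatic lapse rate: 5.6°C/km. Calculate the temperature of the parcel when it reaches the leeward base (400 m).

12°C

Dry to 1700 m: -9.8 × 0.7 km = -6.86°C, so T = -3.26°C.
Saturated to 2300 m: -5.6 × 0.6 km = -3.36°C, so T = -6.62°C.
Dry descent to 400 m: +9.8 × 1.9 km = +18.62°C, so T = 12°C.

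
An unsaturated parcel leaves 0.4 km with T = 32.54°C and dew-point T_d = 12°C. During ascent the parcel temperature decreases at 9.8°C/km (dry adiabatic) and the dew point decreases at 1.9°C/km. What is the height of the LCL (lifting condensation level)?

T and T_d converge at 9.8 − 1.9 = 7.9°C per km
Height above start = (32.54 − 12) / 7.9 = 2.6 km
LCL altitude = 400 m + 2600 m = 3000 m

3 km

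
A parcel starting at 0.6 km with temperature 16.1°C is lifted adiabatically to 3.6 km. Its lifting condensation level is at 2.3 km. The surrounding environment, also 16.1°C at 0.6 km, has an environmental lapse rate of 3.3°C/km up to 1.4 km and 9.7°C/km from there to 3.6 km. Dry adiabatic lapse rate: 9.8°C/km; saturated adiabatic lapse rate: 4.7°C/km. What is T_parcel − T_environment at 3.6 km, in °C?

Parcel:
  600 → 2300 m (dry, 9.8°C/km): ΔT = -9.8 × 1.7 = -16.66°C → T = -0.56°C
  2300 → 3600 m (saturated, 4.7°C/km): ΔT = -4.7 × 1.3 = -6.11°C → T = -6.67°C
Environment:
  600 → 1400 m (environment, lower layer, 3.3°C/km): ΔT = -3.3 × 0.8 = -2.64°C → T = 13.46°C
  1400 → 3600 m (environment, upper layer, 9.7°C/km): ΔT = -9.7 × 2.2 = -21.34°C → T = -7.88°C
T_parcel − T_env = -6.67 − (-7.88) = +1.21°C

+1.21°C (parcel warmer than environment)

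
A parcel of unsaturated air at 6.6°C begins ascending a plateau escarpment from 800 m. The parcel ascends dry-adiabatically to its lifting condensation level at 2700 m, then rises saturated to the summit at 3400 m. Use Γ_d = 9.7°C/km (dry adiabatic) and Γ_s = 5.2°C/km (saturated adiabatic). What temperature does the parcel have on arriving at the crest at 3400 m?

From 800 m to 2700 m (dry): cools by 9.7 × 1.9 = 18.43°C, giving -11.83°C.
From 2700 m to 3400 m (saturated): cools by 5.2 × 0.7 = 3.64°C, giving -15.47°C.

-15.47°C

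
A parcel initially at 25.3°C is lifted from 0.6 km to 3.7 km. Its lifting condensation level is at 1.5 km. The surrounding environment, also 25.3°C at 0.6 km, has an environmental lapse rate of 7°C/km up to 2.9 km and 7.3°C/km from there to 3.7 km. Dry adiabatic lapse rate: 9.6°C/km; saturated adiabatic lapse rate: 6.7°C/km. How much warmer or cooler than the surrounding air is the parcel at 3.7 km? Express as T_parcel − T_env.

-1.44°C (parcel cooler than environment)

Parcel:
  600 → 1500 m (dry, 9.6°C/km): ΔT = -9.6 × 0.9 = -8.64°C → T = 16.66°C
  1500 → 3700 m (saturated, 6.7°C/km): ΔT = -6.7 × 2.2 = -14.74°C → T = 1.92°C
Environment:
  600 → 2900 m (environment, lower layer, 7°C/km): ΔT = -7 × 2.3 = -16.1°C → T = 9.2°C
  2900 → 3700 m (environment, upper layer, 7.3°C/km): ΔT = -7.3 × 0.8 = -5.84°C → T = 3.36°C
T_parcel − T_env = 1.92 − 3.36 = -1.44°C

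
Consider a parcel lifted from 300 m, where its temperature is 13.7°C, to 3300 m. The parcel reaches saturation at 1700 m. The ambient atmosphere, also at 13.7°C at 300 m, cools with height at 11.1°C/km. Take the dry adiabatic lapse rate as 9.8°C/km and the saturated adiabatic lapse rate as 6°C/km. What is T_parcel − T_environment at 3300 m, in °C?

+9.98°C (parcel warmer than environment)

Parcel:
  300 → 1700 m (dry, 9.8°C/km): ΔT = -9.8 × 1.4 = -13.72°C → T = -0.02°C
  1700 → 3300 m (saturated, 6°C/km): ΔT = -6 × 1.6 = -9.6°C → T = -9.62°C
Environment:
  300 → 3300 m (environment, 11.1°C/km): ΔT = -11.1 × 3 = -33.3°C → T = -19.6°C
T_parcel − T_env = -9.62 − (-19.6) = +9.98°C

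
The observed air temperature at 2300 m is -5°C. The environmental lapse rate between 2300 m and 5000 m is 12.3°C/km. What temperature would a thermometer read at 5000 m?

From 2300 m to 5000 m (environmental): cools by 12.3 × 2.7 = 33.21°C, giving -38.21°C.

-38.21°C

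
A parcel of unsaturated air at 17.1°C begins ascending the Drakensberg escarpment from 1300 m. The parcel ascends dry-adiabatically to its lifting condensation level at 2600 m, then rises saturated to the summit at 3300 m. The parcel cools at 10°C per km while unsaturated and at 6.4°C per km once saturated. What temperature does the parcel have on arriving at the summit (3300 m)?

-0.38°C

Dry to 2600 m: -10 × 1.3 km = -13°C, so T = 4.1°C.
Saturated to 3300 m: -6.4 × 0.7 km = -4.48°C, so T = -0.38°C.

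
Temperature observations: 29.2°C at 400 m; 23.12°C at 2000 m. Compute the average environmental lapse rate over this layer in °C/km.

3.8°C/km

Γ = −ΔT/Δz = (29.2 − 23.12) / (2000 − 400) m
  = 6.08°C / 1.6 km = 3.8°C/km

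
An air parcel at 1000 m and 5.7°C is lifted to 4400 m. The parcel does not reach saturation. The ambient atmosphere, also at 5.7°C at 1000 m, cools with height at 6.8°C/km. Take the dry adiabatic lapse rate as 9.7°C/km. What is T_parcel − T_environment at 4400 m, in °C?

-9.86°C (parcel cooler than environment)

Parcel:
  From 1000 m to 4400 m (dry): cools by 9.7 × 3.4 = 32.98°C, giving -27.28°C.
Environment:
  From 1000 m to 4400 m (environment): cools by 6.8 × 3.4 = 23.12°C, giving -17.42°C.
T_parcel − T_env = -27.28 − (-17.42) = -9.86°C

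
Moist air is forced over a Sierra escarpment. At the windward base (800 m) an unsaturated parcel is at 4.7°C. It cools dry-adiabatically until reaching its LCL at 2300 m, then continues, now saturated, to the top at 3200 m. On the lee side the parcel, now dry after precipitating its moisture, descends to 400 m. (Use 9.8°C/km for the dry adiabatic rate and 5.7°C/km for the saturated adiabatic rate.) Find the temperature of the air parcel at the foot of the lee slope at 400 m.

From 800 m to 2300 m (dry): cools by 9.8 × 1.5 = 14.7°C, giving -10°C.
From 2300 m to 3200 m (saturated): cools by 5.7 × 0.9 = 5.13°C, giving -15.13°C.
From 3200 m to 400 m (dry descent): warms by 9.8 × 2.8 = 27.44°C, giving 12.31°C.

12.31°C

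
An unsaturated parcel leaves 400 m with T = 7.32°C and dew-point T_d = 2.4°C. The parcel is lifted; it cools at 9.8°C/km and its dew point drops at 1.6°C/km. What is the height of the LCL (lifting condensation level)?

1000 m

T and T_d converge at 9.8 − 1.6 = 8.2°C per km
Height above start = (7.32 − 2.4) / 8.2 = 0.6 km
LCL altitude = 400 m + 600 m = 1000 m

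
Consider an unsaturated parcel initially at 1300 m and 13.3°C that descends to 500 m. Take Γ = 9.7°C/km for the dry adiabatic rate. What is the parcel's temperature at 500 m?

1300–500 m, dry adiabatic: Δz = 0.8 km ⇒ ΔT = +7.76°C; T = 21.06°C

21.06°C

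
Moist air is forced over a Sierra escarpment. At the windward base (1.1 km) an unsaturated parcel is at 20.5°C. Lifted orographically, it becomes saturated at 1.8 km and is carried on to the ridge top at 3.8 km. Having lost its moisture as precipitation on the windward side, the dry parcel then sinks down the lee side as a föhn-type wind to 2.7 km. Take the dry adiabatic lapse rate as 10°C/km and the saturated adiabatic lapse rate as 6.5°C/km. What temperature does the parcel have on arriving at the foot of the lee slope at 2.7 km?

1100–1800 m, dry: Δz = 0.7 km ⇒ ΔT = -7°C; T = 13.5°C
1800–3800 m, saturated: Δz = 2 km ⇒ ΔT = -13°C; T = 0.5°C
3800–2700 m, dry descent: Δz = 1.1 km ⇒ ΔT = +11°C; T = 11.5°C

11.5°C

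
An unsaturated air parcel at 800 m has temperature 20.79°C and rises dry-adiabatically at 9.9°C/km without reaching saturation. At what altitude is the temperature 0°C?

2900 m

Height above start = (20.79 − 0) / 9.9 = 2.1 km
Altitude = 800 m + 2100 m = 2900 m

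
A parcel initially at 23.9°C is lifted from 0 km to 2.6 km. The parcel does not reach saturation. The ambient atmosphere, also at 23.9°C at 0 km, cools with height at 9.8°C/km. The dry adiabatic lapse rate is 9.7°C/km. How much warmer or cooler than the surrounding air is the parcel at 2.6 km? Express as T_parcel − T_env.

Parcel:
  0–2600 m, dry: Δz = 2.6 km ⇒ ΔT = -25.22°C; T = -1.32°C
Environment:
  0–2600 m, environment: Δz = 2.6 km ⇒ ΔT = -25.48°C; T = -1.58°C
T_parcel − T_env = -1.32 − (-1.58) = +0.26°C

+0.26°C (parcel warmer than environment)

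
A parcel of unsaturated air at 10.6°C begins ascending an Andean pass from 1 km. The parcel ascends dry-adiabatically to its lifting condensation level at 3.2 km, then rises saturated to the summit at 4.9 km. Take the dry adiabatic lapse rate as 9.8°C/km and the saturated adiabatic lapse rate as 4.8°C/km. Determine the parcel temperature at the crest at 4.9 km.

-19.12°C

1000 → 3200 m (dry, 9.8°C/km): ΔT = -9.8 × 2.2 = -21.56°C → T = -10.96°C
3200 → 4900 m (saturated, 4.8°C/km): ΔT = -4.8 × 1.7 = -8.16°C → T = -19.12°C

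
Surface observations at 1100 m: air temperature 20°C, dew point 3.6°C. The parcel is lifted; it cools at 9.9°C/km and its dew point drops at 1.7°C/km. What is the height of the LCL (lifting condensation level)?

T and T_d converge at 9.9 − 1.7 = 8.2°C per km
Height above start = (20 − 3.6) / 8.2 = 2 km
LCL altitude = 1100 m + 2000 m = 3100 m

3100 m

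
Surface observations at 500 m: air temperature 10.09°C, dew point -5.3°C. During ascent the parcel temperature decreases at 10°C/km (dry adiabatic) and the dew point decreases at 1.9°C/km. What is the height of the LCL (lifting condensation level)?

2400 m

T and T_d converge at 10 − 1.9 = 8.1°C per km
Height above start = (10.09 − (-5.3)) / 8.1 = 1.9 km
LCL altitude = 500 m + 1900 m = 2400 m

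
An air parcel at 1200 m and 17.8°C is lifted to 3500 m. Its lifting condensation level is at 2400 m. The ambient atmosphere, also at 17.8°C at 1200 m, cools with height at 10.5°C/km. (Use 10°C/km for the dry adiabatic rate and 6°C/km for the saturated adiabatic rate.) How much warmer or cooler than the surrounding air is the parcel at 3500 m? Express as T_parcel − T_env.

+5.55°C (parcel warmer than environment)

Parcel:
  From 1200 m to 2400 m (dry): cools by 10 × 1.2 = 12°C, giving 5.8°C.
  From 2400 m to 3500 m (saturated): cools by 6 × 1.1 = 6.6°C, giving -0.8°C.
Environment:
  From 1200 m to 3500 m (environment): cools by 10.5 × 2.3 = 24.15°C, giving -6.35°C.
T_parcel − T_env = -0.8 − (-6.35) = +5.55°C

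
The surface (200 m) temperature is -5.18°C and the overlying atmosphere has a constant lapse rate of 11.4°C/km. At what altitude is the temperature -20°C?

1500 m

Height above start = (-5.18 − (-20)) / 11.4 = 1.3 km
Altitude = 200 m + 1300 m = 1500 m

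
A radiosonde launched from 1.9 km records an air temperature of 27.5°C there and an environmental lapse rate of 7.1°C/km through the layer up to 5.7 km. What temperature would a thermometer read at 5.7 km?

0.52°C

Environmental to 5700 m: -7.1 × 3.8 km = -26.98°C, so T = 0.52°C.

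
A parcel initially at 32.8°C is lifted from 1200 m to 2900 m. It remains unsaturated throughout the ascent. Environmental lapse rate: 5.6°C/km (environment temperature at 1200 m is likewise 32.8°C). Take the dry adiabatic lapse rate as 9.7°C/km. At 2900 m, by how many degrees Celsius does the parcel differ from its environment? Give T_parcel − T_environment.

-6.97°C (parcel cooler than environment)

Parcel:
  From 1200 m to 2900 m (dry): cools by 9.7 × 1.7 = 16.49°C, giving 16.31°C.
Environment:
  From 1200 m to 2900 m (environment): cools by 5.6 × 1.7 = 9.52°C, giving 23.28°C.
T_parcel − T_env = 16.31 − 23.28 = -6.97°C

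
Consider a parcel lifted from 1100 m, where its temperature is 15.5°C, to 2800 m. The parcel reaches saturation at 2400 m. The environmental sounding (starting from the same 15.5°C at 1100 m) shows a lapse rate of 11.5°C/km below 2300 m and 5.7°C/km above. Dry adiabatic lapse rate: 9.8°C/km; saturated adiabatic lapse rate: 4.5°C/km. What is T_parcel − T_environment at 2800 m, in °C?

Parcel:
  1100–2400 m, dry: Δz = 1.3 km ⇒ ΔT = -12.74°C; T = 2.76°C
  2400–2800 m, saturated: Δz = 0.4 km ⇒ ΔT = -1.8°C; T = 0.96°C
Environment:
  1100–2300 m, environment, lower layer: Δz = 1.2 km ⇒ ΔT = -13.8°C; T = 1.7°C
  2300–2800 m, environment, upper layer: Δz = 0.5 km ⇒ ΔT = -2.85°C; T = -1.15°C
T_parcel − T_env = 0.96 − (-1.15) = +2.11°C

+2.11°C (parcel warmer than environment)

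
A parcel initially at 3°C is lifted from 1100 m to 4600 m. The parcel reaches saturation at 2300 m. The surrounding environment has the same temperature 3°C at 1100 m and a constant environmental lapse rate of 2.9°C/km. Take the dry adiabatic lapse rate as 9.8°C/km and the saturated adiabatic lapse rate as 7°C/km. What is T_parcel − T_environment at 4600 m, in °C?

-17.71°C (parcel cooler than environment)

Parcel:
  1100–2300 m, dry: Δz = 1.2 km ⇒ ΔT = -11.76°C; T = -8.76°C
  2300–4600 m, saturated: Δz = 2.3 km ⇒ ΔT = -16.1°C; T = -24.86°C
Environment:
  1100–4600 m, environment: Δz = 3.5 km ⇒ ΔT = -10.15°C; T = -7.15°C
T_parcel − T_env = -24.86 − (-7.15) = -17.71°C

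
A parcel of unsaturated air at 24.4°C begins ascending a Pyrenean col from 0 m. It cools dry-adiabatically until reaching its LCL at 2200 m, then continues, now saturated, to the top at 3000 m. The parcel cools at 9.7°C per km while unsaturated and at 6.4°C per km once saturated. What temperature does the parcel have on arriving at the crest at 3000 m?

-2.06°C

From 0 m to 2200 m (dry): cools by 9.7 × 2.2 = 21.34°C, giving 3.06°C.
From 2200 m to 3000 m (saturated): cools by 6.4 × 0.8 = 5.12°C, giving -2.06°C.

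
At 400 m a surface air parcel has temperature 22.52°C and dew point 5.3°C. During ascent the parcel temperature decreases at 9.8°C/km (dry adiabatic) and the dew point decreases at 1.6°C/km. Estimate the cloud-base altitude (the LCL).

2500 m

T and T_d converge at 9.8 − 1.6 = 8.2°C per km
Height above start = (22.52 − 5.3) / 8.2 = 2.1 km
LCL altitude = 400 m + 2100 m = 2500 m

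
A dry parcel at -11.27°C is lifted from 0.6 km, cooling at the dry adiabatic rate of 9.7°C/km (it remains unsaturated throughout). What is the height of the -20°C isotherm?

Height above start = (-11.27 − (-20)) / 9.7 = 0.9 km
Altitude = 600 m + 900 m = 1500 m

1.5 km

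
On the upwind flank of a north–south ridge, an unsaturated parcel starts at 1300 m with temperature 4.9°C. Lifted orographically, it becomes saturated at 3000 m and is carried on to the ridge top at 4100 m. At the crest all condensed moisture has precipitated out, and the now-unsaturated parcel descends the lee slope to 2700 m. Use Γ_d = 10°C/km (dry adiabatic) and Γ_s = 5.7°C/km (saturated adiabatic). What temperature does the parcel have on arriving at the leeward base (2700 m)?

1300 → 3000 m (dry, 10°C/km): ΔT = -10 × 1.7 = -17°C → T = -12.1°C
3000 → 4100 m (saturated, 5.7°C/km): ΔT = -5.7 × 1.1 = -6.27°C → T = -18.37°C
4100 → 2700 m (dry descent, 10°C/km): ΔT = +10 × 1.4 = +14°C → T = -4.37°C

-4.37°C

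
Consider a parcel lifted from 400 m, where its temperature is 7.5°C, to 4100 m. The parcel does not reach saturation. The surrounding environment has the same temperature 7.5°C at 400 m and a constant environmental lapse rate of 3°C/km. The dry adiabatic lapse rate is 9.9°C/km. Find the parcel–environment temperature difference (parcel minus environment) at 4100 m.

Parcel:
  400–4100 m, dry: Δz = 3.7 km ⇒ ΔT = -36.63°C; T = -29.13°C
Environment:
  400–4100 m, environment: Δz = 3.7 km ⇒ ΔT = -11.1°C; T = -3.6°C
T_parcel − T_env = -29.13 − (-3.6) = -25.53°C

-25.53°C (parcel cooler than environment)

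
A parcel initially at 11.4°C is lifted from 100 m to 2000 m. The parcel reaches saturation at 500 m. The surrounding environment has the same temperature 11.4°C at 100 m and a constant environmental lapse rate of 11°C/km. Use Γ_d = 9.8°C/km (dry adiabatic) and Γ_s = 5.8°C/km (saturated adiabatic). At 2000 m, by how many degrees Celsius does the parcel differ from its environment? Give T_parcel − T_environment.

Parcel:
  From 100 m to 500 m (dry): cools by 9.8 × 0.4 = 3.92°C, giving 7.48°C.
  From 500 m to 2000 m (saturated): cools by 5.8 × 1.5 = 8.7°C, giving -1.22°C.
Environment:
  From 100 m to 2000 m (environment): cools by 11 × 1.9 = 20.9°C, giving -9.5°C.
T_parcel − T_env = -1.22 − (-9.5) = +8.28°C

+8.28°C (parcel warmer than environment)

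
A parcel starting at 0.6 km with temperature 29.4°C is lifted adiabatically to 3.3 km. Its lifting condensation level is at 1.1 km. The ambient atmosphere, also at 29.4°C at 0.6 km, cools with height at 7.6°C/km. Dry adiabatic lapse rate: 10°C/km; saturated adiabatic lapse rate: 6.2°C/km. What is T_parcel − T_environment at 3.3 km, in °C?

+1.88°C (parcel warmer than environment)

Parcel:
  600 → 1100 m (dry, 10°C/km): ΔT = -10 × 0.5 = -5°C → T = 24.4°C
  1100 → 3300 m (saturated, 6.2°C/km): ΔT = -6.2 × 2.2 = -13.64°C → T = 10.76°C
Environment:
  600 → 3300 m (environment, 7.6°C/km): ΔT = -7.6 × 2.7 = -20.52°C → T = 8.88°C
T_parcel − T_env = 10.76 − 8.88 = +1.88°C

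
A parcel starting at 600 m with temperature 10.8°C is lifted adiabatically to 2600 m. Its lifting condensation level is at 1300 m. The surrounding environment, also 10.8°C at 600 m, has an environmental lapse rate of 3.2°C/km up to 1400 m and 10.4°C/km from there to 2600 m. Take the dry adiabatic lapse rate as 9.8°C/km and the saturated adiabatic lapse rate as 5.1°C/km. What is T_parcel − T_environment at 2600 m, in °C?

+1.55°C (parcel warmer than environment)

Parcel:
  600–1300 m, dry: Δz = 0.7 km ⇒ ΔT = -6.86°C; T = 3.94°C
  1300–2600 m, saturated: Δz = 1.3 km ⇒ ΔT = -6.63°C; T = -2.69°C
Environment:
  600–1400 m, environment, lower layer: Δz = 0.8 km ⇒ ΔT = -2.56°C; T = 8.24°C
  1400–2600 m, environment, upper layer: Δz = 1.2 km ⇒ ΔT = -12.48°C; T = -4.24°C
T_parcel − T_env = -2.69 − (-4.24) = +1.55°C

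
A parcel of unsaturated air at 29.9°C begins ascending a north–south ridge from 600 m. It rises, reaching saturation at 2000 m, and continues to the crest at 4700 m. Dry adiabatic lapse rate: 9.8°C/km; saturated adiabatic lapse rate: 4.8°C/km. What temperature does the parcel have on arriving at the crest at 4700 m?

3.22°C

600–2000 m, dry: Δz = 1.4 km ⇒ ΔT = -13.72°C; T = 16.18°C
2000–4700 m, saturated: Δz = 2.7 km ⇒ ΔT = -12.96°C; T = 3.22°C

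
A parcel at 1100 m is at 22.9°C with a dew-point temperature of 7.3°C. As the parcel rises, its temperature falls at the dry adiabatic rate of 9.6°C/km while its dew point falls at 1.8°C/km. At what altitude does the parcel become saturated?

T and T_d converge at 9.6 − 1.8 = 7.8°C per km
Height above start = (22.9 − 7.3) / 7.8 = 2 km
LCL altitude = 1100 m + 2000 m = 3100 m

3100 m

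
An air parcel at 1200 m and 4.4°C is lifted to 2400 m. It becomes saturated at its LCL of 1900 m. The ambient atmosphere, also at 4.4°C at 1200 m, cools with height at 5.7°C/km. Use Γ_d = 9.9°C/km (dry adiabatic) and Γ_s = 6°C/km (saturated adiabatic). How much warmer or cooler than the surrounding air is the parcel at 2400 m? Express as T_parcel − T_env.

-3.09°C (parcel cooler than environment)

Parcel:
  1200 → 1900 m (dry, 9.9°C/km): ΔT = -9.9 × 0.7 = -6.93°C → T = -2.53°C
  1900 → 2400 m (saturated, 6°C/km): ΔT = -6 × 0.5 = -3°C → T = -5.53°C
Environment:
  1200 → 2400 m (environment, 5.7°C/km): ΔT = -5.7 × 1.2 = -6.84°C → T = -2.44°C
T_parcel − T_env = -5.53 − (-2.44) = -3.09°C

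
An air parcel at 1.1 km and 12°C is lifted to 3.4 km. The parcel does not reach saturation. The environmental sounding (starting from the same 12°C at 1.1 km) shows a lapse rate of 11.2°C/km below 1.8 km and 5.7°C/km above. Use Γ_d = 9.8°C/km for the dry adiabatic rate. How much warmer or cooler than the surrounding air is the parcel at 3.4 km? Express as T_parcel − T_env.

-5.58°C (parcel cooler than environment)

Parcel:
  Dry to 3400 m: -9.8 × 2.3 km = -22.54°C, so T = -10.54°C.
Environment:
  Environment, lower layer to 1800 m: -11.2 × 0.7 km = -7.84°C, so T = 4.16°C.
  Environment, upper layer to 3400 m: -5.7 × 1.6 km = -9.12°C, so T = -4.96°C.
T_parcel − T_env = -10.54 − (-4.96) = -5.58°C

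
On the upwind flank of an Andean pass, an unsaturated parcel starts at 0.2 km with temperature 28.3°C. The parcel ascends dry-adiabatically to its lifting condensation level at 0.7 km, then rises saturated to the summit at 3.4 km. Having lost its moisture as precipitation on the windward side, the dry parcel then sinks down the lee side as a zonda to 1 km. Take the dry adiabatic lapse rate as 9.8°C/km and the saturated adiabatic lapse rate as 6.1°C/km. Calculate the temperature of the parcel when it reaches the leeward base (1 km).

200 → 700 m (dry, 9.8°C/km): ΔT = -9.8 × 0.5 = -4.9°C → T = 23.4°C
700 → 3400 m (saturated, 6.1°C/km): ΔT = -6.1 × 2.7 = -16.47°C → T = 6.93°C
3400 → 1000 m (dry descent, 9.8°C/km): ΔT = +9.8 × 2.4 = +23.52°C → T = 30.45°C

30.45°C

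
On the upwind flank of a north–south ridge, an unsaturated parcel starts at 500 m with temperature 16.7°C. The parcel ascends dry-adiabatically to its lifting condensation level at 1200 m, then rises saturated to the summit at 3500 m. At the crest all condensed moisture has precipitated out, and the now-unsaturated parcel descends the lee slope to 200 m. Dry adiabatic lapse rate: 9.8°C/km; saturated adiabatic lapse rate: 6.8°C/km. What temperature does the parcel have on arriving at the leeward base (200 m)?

From 500 m to 1200 m (dry): cools by 9.8 × 0.7 = 6.86°C, giving 9.84°C.
From 1200 m to 3500 m (saturated): cools by 6.8 × 2.3 = 15.64°C, giving -5.8°C.
From 3500 m to 200 m (dry descent): warms by 9.8 × 3.3 = 32.34°C, giving 26.54°C.

26.54°C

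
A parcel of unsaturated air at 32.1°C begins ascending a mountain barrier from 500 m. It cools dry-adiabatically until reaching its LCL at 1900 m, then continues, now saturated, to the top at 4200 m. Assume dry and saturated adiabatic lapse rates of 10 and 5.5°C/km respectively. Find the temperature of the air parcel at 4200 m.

Dry to 1900 m: -10 × 1.4 km = -14°C, so T = 18.1°C.
Saturated to 4200 m: -5.5 × 2.3 km = -12.65°C, so T = 5.45°C.

5.45°C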